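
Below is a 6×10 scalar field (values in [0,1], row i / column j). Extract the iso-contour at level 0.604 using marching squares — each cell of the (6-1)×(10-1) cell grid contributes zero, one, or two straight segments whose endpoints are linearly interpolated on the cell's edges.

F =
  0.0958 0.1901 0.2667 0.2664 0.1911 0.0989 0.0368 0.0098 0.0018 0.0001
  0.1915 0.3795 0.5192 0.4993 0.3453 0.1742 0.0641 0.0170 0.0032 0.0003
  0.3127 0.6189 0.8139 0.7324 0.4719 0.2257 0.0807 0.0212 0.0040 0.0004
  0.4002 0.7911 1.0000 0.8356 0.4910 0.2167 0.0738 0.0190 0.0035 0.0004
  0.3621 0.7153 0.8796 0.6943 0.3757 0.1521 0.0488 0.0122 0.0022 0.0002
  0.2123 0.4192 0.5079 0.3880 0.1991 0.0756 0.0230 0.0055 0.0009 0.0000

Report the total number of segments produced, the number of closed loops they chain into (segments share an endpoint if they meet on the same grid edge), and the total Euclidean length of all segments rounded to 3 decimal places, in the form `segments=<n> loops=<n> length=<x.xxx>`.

cell (1,0): code 0100 → (1.938,1.000)–(2.000,0.951)
cell (1,1): code 1100 → (1.288,2.000)–(1.938,1.000)
cell (1,2): code 1100 → (1.449,3.000)–(1.288,2.000)
cell (1,3): code 1000 → (2.000,3.493)–(1.449,3.000)
cell (2,0): code 0110 → (2.000,0.951)–(3.000,0.521)
cell (2,3): code 1001 → (3.000,3.672)–(2.000,3.493)
cell (3,0): code 0110 → (3.000,0.521)–(4.000,0.685)
cell (3,3): code 1001 → (4.000,3.283)–(3.000,3.672)
cell (4,0): code 0010 → (4.000,0.685)–(4.376,1.000)
cell (4,1): code 0011 → (4.376,1.000)–(4.741,2.000)
cell (4,2): code 0011 → (4.741,2.000)–(4.295,3.000)
cell (4,3): code 0001 → (4.295,3.000)–(4.000,3.283)
total: 12 segments, chained into 1 closed loop(s), length Σ = 10.273805

segments=12 loops=1 length=10.274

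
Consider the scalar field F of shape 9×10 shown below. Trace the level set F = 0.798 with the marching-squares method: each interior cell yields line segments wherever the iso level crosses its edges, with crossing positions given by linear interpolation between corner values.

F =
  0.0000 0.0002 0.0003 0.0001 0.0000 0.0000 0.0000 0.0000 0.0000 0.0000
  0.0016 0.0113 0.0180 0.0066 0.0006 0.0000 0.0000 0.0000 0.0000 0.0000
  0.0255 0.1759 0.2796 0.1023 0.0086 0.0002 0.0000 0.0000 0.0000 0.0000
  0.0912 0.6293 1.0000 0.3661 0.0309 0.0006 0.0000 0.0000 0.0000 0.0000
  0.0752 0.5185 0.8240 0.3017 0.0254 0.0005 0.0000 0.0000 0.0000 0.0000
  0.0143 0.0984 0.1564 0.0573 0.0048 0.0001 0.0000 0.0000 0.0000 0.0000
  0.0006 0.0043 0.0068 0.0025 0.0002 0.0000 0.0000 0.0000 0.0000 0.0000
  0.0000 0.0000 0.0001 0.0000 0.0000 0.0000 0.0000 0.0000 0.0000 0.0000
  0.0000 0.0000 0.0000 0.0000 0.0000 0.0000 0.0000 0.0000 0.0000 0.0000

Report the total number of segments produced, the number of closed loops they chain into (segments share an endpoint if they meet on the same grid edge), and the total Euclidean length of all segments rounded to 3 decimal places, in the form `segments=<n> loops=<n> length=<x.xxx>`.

cell (2,1): code 0100 → (2.720,2.000)–(3.000,1.455)
cell (2,2): code 1000 → (3.000,2.319)–(2.720,2.000)
cell (3,1): code 0110 → (3.000,1.455)–(4.000,1.915)
cell (3,2): code 1001 → (4.000,2.050)–(3.000,2.319)
cell (4,1): code 0010 → (4.000,1.915)–(4.039,2.000)
cell (4,2): code 0001 → (4.039,2.000)–(4.000,2.050)
total: 6 segments, chained into 1 closed loop(s), length Σ = 3.330254

segments=6 loops=1 length=3.330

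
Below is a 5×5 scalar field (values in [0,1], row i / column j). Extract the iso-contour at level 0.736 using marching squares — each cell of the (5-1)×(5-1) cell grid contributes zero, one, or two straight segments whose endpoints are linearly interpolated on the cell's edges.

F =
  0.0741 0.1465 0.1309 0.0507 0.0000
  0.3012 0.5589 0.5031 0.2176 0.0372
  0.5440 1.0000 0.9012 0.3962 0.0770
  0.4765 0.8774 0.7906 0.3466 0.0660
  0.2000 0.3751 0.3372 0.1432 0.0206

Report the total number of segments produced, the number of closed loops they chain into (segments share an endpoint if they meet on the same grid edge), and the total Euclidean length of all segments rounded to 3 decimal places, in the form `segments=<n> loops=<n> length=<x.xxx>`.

cell (1,0): code 0100 → (1.401,1.000)–(2.000,0.421)
cell (1,1): code 1100 → (1.585,2.000)–(1.401,1.000)
cell (1,2): code 1000 → (2.000,2.327)–(1.585,2.000)
cell (2,0): code 0110 → (2.000,0.421)–(3.000,0.647)
cell (2,2): code 1001 → (3.000,2.123)–(2.000,2.327)
cell (3,0): code 0010 → (3.000,0.647)–(3.282,1.000)
cell (3,1): code 0011 → (3.282,1.000)–(3.120,2.000)
cell (3,2): code 0001 → (3.120,2.000)–(3.000,2.123)
total: 8 segments, chained into 1 closed loop(s), length Σ = 6.059988

segments=8 loops=1 length=6.060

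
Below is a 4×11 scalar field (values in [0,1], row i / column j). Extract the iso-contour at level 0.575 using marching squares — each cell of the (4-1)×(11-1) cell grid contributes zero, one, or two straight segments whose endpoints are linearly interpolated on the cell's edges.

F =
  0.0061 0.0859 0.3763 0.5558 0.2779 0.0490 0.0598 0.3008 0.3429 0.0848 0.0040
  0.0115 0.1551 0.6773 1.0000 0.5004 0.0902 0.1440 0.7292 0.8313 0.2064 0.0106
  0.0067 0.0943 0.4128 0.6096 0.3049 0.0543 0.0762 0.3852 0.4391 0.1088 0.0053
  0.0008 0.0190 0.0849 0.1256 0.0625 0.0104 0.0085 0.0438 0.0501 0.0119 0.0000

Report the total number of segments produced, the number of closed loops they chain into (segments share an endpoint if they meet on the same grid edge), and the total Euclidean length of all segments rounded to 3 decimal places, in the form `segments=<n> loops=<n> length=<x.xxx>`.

segments=14 loops=2 length=10.313

cell (0,1): code 0100 → (0.660,2.000)–(1.000,1.804)
cell (0,2): code 1100 → (0.043,3.000)–(0.660,2.000)
cell (0,3): code 1000 → (1.000,3.851)–(0.043,3.000)
cell (0,6): code 0100 → (0.640,7.000)–(1.000,6.737)
cell (0,7): code 1100 → (0.475,8.000)–(0.640,7.000)
cell (0,8): code 1000 → (1.000,8.410)–(0.475,8.000)
cell (1,1): code 0010 → (1.000,1.804)–(1.387,2.000)
cell (1,2): code 0111 → (1.387,2.000)–(2.000,2.824)
cell (1,3): code 1001 → (2.000,3.114)–(1.000,3.851)
cell (1,6): code 0010 → (1.000,6.737)–(1.448,7.000)
cell (1,7): code 0011 → (1.448,7.000)–(1.653,8.000)
cell (1,8): code 0001 → (1.653,8.000)–(1.000,8.410)
cell (2,2): code 0010 → (2.000,2.824)–(2.071,3.000)
cell (2,3): code 0001 → (2.071,3.000)–(2.000,3.114)
total: 14 segments, chained into 2 closed loop(s), length Σ = 10.312637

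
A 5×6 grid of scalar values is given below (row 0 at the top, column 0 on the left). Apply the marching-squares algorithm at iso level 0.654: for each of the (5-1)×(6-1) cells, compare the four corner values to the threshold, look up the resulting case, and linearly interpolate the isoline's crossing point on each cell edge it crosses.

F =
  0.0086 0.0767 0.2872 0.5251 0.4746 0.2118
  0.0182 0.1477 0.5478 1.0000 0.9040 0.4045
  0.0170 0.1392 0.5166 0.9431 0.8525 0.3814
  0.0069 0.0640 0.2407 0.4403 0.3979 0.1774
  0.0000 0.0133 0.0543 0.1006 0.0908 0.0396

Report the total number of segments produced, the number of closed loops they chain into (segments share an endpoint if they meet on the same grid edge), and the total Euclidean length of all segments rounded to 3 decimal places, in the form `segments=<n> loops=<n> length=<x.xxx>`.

segments=8 loops=1 length=7.347

cell (0,2): code 0100 → (0.271,3.000)–(1.000,2.235)
cell (0,3): code 1100 → (0.418,4.000)–(0.271,3.000)
cell (0,4): code 1000 → (1.000,4.501)–(0.418,4.000)
cell (1,2): code 0110 → (1.000,2.235)–(2.000,2.322)
cell (1,4): code 1001 → (2.000,4.421)–(1.000,4.501)
cell (2,2): code 0010 → (2.000,2.322)–(2.575,3.000)
cell (2,3): code 0011 → (2.575,3.000)–(2.437,4.000)
cell (2,4): code 0001 → (2.437,4.000)–(2.000,4.421)
total: 8 segments, chained into 1 closed loop(s), length Σ = 7.347070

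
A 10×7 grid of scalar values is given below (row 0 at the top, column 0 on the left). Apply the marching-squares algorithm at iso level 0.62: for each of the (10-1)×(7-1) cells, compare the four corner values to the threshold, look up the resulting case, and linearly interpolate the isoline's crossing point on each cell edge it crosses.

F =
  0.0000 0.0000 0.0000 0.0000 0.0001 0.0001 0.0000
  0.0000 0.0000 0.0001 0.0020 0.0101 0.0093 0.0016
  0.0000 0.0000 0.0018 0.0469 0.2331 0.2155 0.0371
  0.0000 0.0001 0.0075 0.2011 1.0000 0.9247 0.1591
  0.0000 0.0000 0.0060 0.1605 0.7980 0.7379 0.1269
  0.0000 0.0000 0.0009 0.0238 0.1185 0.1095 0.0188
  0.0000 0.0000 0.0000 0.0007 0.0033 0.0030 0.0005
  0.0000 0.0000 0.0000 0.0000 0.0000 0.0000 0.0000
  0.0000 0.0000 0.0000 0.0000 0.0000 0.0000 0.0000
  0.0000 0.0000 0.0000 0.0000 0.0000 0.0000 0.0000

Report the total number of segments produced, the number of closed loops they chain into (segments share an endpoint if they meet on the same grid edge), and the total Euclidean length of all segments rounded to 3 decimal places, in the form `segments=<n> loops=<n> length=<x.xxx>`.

cell (2,3): code 0100 → (2.504,4.000)–(3.000,3.524)
cell (2,4): code 1100 → (2.570,5.000)–(2.504,4.000)
cell (2,5): code 1000 → (3.000,5.398)–(2.570,5.000)
cell (3,3): code 0110 → (3.000,3.524)–(4.000,3.721)
cell (3,5): code 1001 → (4.000,5.193)–(3.000,5.398)
cell (4,3): code 0010 → (4.000,3.721)–(4.262,4.000)
cell (4,4): code 0011 → (4.262,4.000)–(4.188,5.000)
cell (4,5): code 0001 → (4.188,5.000)–(4.000,5.193)
total: 8 segments, chained into 1 closed loop(s), length Σ = 5.969342

segments=8 loops=1 length=5.969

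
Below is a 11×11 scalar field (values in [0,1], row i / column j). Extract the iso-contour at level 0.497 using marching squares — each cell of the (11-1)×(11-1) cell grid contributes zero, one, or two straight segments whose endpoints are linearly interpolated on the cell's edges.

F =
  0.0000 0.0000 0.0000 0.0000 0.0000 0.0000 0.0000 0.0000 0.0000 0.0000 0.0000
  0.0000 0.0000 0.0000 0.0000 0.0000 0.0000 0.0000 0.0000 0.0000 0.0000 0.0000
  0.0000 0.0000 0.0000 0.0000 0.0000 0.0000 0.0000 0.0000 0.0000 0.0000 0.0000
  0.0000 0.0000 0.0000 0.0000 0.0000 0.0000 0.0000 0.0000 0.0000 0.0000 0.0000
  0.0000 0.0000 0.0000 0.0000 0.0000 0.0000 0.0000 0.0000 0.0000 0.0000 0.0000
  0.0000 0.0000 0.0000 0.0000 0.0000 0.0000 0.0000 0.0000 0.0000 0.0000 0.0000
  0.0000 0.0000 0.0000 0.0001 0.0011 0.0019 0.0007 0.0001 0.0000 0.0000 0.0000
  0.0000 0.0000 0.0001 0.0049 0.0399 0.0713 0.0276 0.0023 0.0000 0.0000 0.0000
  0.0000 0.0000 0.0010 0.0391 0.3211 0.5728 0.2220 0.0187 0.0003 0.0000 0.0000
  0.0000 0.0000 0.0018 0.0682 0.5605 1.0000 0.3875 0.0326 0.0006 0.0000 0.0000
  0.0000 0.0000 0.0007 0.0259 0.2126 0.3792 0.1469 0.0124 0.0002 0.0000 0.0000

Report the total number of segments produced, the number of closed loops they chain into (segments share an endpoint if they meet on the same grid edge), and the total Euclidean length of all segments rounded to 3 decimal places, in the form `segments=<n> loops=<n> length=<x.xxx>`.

segments=8 loops=1 length=5.636

cell (7,4): code 0100 → (7.849,5.000)–(8.000,4.699)
cell (7,5): code 1000 → (8.000,5.216)–(7.849,5.000)
cell (8,3): code 0100 → (8.735,4.000)–(9.000,3.871)
cell (8,4): code 1110 → (8.000,4.699)–(8.735,4.000)
cell (8,5): code 1001 → (9.000,5.821)–(8.000,5.216)
cell (9,3): code 0010 → (9.000,3.871)–(9.183,4.000)
cell (9,4): code 0011 → (9.183,4.000)–(9.810,5.000)
cell (9,5): code 0001 → (9.810,5.000)–(9.000,5.821)
total: 8 segments, chained into 1 closed loop(s), length Σ = 5.636310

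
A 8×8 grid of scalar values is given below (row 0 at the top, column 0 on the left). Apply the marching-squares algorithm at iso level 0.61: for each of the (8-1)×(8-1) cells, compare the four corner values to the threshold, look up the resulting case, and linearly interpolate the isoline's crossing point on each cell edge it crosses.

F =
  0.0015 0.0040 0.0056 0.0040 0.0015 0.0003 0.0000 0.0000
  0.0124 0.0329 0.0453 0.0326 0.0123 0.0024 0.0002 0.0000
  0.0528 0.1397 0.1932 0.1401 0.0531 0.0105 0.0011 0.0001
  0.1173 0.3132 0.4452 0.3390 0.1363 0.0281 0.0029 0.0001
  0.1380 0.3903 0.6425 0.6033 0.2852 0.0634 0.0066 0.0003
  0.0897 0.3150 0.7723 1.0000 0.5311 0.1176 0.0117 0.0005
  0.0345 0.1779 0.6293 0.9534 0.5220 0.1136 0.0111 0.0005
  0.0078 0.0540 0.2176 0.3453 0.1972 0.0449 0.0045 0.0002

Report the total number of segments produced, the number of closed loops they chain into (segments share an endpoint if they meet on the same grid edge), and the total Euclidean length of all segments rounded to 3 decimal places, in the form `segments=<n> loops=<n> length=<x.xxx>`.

segments=10 loops=1 length=7.753

cell (3,1): code 0100 → (3.835,2.000)–(4.000,1.871)
cell (3,2): code 1000 → (4.000,2.829)–(3.835,2.000)
cell (4,1): code 0110 → (4.000,1.871)–(5.000,1.645)
cell (4,2): code 1101 → (4.017,3.000)–(4.000,2.829)
cell (4,3): code 1000 → (5.000,3.832)–(4.017,3.000)
cell (5,1): code 0110 → (5.000,1.645)–(6.000,1.957)
cell (5,3): code 1001 → (6.000,3.796)–(5.000,3.832)
cell (6,1): code 0010 → (6.000,1.957)–(6.047,2.000)
cell (6,2): code 0011 → (6.047,2.000)–(6.565,3.000)
cell (6,3): code 0001 → (6.565,3.000)–(6.000,3.796)
total: 10 segments, chained into 1 closed loop(s), length Σ = 7.752928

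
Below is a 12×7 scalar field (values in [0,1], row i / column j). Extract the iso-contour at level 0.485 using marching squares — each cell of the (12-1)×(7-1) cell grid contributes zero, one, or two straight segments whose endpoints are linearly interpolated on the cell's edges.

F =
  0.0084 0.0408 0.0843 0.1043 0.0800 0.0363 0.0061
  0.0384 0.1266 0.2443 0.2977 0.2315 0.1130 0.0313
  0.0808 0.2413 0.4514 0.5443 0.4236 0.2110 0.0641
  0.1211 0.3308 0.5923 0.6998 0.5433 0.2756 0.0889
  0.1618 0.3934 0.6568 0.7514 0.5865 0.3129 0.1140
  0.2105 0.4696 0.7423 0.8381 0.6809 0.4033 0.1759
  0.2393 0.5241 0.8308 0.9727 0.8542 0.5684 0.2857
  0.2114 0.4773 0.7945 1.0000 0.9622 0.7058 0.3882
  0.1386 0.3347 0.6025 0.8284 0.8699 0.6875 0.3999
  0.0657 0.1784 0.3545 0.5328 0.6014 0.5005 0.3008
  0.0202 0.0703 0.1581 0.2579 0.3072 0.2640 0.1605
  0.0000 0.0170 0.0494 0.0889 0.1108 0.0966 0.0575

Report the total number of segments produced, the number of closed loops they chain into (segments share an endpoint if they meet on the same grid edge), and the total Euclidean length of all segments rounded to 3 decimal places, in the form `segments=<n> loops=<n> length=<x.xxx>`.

segments=26 loops=1 length=19.550

cell (1,2): code 0100 → (1.760,3.000)–(2.000,2.362)
cell (1,3): code 1000 → (2.000,3.491)–(1.760,3.000)
cell (2,1): code 0100 → (2.238,2.000)–(3.000,1.590)
cell (2,2): code 1110 → (2.000,2.362)–(2.238,2.000)
cell (2,3): code 1101 → (2.513,4.000)–(2.000,3.491)
cell (2,4): code 1000 → (3.000,4.218)–(2.513,4.000)
cell (3,1): code 0110 → (3.000,1.590)–(4.000,1.348)
cell (3,4): code 1001 → (4.000,4.371)–(3.000,4.218)
cell (4,1): code 0110 → (4.000,1.348)–(5.000,1.056)
cell (4,4): code 1001 → (5.000,4.706)–(4.000,4.371)
cell (5,0): code 0100 → (5.283,1.000)–(6.000,0.863)
cell (5,1): code 1110 → (5.000,1.056)–(5.283,1.000)
cell (5,4): code 1101 → (5.495,5.000)–(5.000,4.706)
cell (5,5): code 1000 → (6.000,5.295)–(5.495,5.000)
cell (6,0): code 0010 → (6.000,0.863)–(6.835,1.000)
cell (6,1): code 0111 → (6.835,1.000)–(7.000,1.024)
cell (6,5): code 1001 → (7.000,5.695)–(6.000,5.295)
cell (7,1): code 0110 → (7.000,1.024)–(8.000,1.561)
cell (7,5): code 1001 → (8.000,5.704)–(7.000,5.695)
cell (8,1): code 0010 → (8.000,1.561)–(8.474,2.000)
cell (8,2): code 0111 → (8.474,2.000)–(9.000,2.732)
cell (8,5): code 1001 → (9.000,5.078)–(8.000,5.704)
cell (9,2): code 0010 → (9.000,2.732)–(9.174,3.000)
cell (9,3): code 0011 → (9.174,3.000)–(9.396,4.000)
cell (9,4): code 0011 → (9.396,4.000)–(9.066,5.000)
cell (9,5): code 0001 → (9.066,5.000)–(9.000,5.078)
total: 26 segments, chained into 1 closed loop(s), length Σ = 19.550163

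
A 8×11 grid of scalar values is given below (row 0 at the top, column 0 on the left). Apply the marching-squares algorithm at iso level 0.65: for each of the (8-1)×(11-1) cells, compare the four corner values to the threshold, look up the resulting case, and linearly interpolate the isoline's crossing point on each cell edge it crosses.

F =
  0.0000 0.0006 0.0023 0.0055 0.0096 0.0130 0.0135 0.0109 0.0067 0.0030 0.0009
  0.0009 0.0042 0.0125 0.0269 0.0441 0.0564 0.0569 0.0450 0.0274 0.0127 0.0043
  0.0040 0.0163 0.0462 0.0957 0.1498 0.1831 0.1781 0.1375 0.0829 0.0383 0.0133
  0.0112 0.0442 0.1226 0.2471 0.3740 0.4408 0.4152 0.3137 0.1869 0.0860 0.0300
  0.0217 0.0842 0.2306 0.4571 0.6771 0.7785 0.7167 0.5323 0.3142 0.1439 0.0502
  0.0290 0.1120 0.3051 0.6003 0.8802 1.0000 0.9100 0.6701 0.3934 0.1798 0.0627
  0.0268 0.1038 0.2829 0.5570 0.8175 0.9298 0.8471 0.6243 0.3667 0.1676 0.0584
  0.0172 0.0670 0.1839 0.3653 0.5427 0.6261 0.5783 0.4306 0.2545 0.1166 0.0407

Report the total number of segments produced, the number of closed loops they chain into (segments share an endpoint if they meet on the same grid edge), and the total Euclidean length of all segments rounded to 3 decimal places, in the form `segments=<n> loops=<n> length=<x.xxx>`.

cell (3,3): code 0100 → (3.911,4.000)–(4.000,3.877)
cell (3,4): code 1100 → (3.619,5.000)–(3.911,4.000)
cell (3,5): code 1100 → (3.779,6.000)–(3.619,5.000)
cell (3,6): code 1000 → (4.000,6.362)–(3.779,6.000)
cell (4,3): code 0110 → (4.000,3.877)–(5.000,3.178)
cell (4,6): code 1101 → (4.854,7.000)–(4.000,6.362)
cell (4,7): code 1000 → (5.000,7.073)–(4.854,7.000)
cell (5,3): code 0110 → (5.000,3.178)–(6.000,3.357)
cell (5,6): code 1011 → (6.000,6.885)–(5.439,7.000)
cell (5,7): code 0001 → (5.439,7.000)–(5.000,7.073)
cell (6,3): code 0010 → (6.000,3.357)–(6.610,4.000)
cell (6,4): code 0011 → (6.610,4.000)–(6.921,5.000)
cell (6,5): code 0011 → (6.921,5.000)–(6.733,6.000)
cell (6,6): code 0001 → (6.733,6.000)–(6.000,6.885)
total: 14 segments, chained into 1 closed loop(s), length Σ = 11.213487

segments=14 loops=1 length=11.213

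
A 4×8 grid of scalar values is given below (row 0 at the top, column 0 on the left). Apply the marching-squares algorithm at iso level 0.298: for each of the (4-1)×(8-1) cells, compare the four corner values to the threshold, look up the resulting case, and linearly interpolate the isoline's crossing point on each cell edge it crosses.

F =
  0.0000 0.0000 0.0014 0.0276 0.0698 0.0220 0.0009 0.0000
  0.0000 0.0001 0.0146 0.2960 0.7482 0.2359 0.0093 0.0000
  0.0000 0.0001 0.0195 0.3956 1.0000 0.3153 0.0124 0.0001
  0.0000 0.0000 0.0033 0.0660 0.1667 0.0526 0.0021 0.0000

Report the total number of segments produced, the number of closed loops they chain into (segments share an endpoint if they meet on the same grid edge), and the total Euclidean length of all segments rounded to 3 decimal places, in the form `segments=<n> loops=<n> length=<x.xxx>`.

segments=10 loops=1 length=7.235

cell (0,3): code 0100 → (0.336,4.000)–(1.000,3.004)
cell (0,4): code 1000 → (1.000,4.879)–(0.336,4.000)
cell (1,2): code 0100 → (1.020,3.000)–(2.000,2.740)
cell (1,3): code 1110 → (1.000,3.004)–(1.020,3.000)
cell (1,4): code 1101 → (1.782,5.000)–(1.000,4.879)
cell (1,5): code 1000 → (2.000,5.057)–(1.782,5.000)
cell (2,2): code 0010 → (2.000,2.740)–(2.296,3.000)
cell (2,3): code 0011 → (2.296,3.000)–(2.842,4.000)
cell (2,4): code 0011 → (2.842,4.000)–(2.066,5.000)
cell (2,5): code 0001 → (2.066,5.000)–(2.000,5.057)
total: 10 segments, chained into 1 closed loop(s), length Σ = 7.235179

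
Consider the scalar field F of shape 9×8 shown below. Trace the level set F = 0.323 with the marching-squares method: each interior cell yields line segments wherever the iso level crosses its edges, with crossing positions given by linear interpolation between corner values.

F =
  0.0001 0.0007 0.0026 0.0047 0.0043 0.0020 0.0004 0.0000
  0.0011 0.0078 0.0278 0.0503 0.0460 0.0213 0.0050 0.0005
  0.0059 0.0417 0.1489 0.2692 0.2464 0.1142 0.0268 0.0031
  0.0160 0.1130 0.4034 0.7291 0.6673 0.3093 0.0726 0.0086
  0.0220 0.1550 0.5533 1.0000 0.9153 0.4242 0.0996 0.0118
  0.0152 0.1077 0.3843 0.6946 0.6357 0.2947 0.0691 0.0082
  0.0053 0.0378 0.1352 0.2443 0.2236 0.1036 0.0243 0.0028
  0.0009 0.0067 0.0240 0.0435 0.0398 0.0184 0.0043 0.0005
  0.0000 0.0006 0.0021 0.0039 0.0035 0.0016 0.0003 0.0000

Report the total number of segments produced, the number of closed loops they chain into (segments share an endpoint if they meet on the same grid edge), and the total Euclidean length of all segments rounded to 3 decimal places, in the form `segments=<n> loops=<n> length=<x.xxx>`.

cell (2,1): code 0100 → (2.684,2.000)–(3.000,1.723)
cell (2,2): code 1100 → (2.117,3.000)–(2.684,2.000)
cell (2,3): code 1100 → (2.182,4.000)–(2.117,3.000)
cell (2,4): code 1000 → (3.000,4.962)–(2.182,4.000)
cell (3,1): code 0110 → (3.000,1.723)–(4.000,1.422)
cell (3,4): code 1101 → (3.119,5.000)–(3.000,4.962)
cell (3,5): code 1000 → (4.000,5.312)–(3.119,5.000)
cell (4,1): code 0110 → (4.000,1.422)–(5.000,1.778)
cell (4,4): code 1011 → (5.000,4.917)–(4.781,5.000)
cell (4,5): code 0001 → (4.781,5.000)–(4.000,5.312)
cell (5,1): code 0010 → (5.000,1.778)–(5.246,2.000)
cell (5,2): code 0011 → (5.246,2.000)–(5.825,3.000)
cell (5,3): code 0011 → (5.825,3.000)–(5.759,4.000)
cell (5,4): code 0001 → (5.759,4.000)–(5.000,4.917)
total: 14 segments, chained into 1 closed loop(s), length Σ = 11.754322

segments=14 loops=1 length=11.754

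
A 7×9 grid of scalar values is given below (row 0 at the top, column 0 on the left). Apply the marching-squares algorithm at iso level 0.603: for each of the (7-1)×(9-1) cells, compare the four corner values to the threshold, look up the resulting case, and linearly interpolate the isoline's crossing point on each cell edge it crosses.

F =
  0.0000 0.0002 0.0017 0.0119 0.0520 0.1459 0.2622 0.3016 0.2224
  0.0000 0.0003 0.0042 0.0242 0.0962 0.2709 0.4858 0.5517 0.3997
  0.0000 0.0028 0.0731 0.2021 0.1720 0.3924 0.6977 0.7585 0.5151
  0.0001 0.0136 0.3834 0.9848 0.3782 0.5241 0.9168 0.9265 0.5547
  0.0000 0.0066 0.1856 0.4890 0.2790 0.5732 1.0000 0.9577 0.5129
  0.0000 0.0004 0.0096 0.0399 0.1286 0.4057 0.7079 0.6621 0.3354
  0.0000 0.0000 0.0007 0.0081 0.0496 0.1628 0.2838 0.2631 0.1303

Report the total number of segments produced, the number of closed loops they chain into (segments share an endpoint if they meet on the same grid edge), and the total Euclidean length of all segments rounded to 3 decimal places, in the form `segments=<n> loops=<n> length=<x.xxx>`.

segments=16 loops=2 length=14.314

cell (1,5): code 0100 → (1.553,6.000)–(2.000,5.690)
cell (1,6): code 1100 → (1.248,7.000)–(1.553,6.000)
cell (1,7): code 1000 → (2.000,7.639)–(1.248,7.000)
cell (2,2): code 0100 → (2.512,3.000)–(3.000,2.365)
cell (2,3): code 1000 → (3.000,3.629)–(2.512,3.000)
cell (2,5): code 0110 → (2.000,5.690)–(3.000,5.201)
cell (2,7): code 1001 → (3.000,7.870)–(2.000,7.639)
cell (3,2): code 0010 → (3.000,2.365)–(3.770,3.000)
cell (3,3): code 0001 → (3.770,3.000)–(3.000,3.629)
cell (3,5): code 0110 → (3.000,5.201)–(4.000,5.070)
cell (3,7): code 1001 → (4.000,7.797)–(3.000,7.870)
cell (4,5): code 0110 → (4.000,5.070)–(5.000,5.653)
cell (4,7): code 1001 → (5.000,7.181)–(4.000,7.797)
cell (5,5): code 0010 → (5.000,5.653)–(5.247,6.000)
cell (5,6): code 0011 → (5.247,6.000)–(5.148,7.000)
cell (5,7): code 0001 → (5.148,7.000)–(5.000,7.181)
total: 16 segments, chained into 2 closed loop(s), length Σ = 14.313674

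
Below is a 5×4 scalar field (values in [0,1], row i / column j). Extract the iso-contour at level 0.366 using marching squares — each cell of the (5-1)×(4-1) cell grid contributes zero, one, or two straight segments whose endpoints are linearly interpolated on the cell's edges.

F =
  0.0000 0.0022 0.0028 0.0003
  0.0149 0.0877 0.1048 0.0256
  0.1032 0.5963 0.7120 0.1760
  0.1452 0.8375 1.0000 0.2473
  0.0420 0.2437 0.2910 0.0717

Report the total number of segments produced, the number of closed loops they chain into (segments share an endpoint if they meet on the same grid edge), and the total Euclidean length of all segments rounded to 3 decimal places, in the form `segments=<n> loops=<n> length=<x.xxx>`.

cell (1,0): code 0100 → (1.547,1.000)–(2.000,0.533)
cell (1,1): code 1100 → (1.430,2.000)–(1.547,1.000)
cell (1,2): code 1000 → (2.000,2.646)–(1.430,2.000)
cell (2,0): code 0110 → (2.000,0.533)–(3.000,0.319)
cell (2,2): code 1001 → (3.000,2.842)–(2.000,2.646)
cell (3,0): code 0010 → (3.000,0.319)–(3.794,1.000)
cell (3,1): code 0011 → (3.794,1.000)–(3.894,2.000)
cell (3,2): code 0001 → (3.894,2.000)–(3.000,2.842)
total: 8 segments, chained into 1 closed loop(s), length Σ = 7.839776

segments=8 loops=1 length=7.840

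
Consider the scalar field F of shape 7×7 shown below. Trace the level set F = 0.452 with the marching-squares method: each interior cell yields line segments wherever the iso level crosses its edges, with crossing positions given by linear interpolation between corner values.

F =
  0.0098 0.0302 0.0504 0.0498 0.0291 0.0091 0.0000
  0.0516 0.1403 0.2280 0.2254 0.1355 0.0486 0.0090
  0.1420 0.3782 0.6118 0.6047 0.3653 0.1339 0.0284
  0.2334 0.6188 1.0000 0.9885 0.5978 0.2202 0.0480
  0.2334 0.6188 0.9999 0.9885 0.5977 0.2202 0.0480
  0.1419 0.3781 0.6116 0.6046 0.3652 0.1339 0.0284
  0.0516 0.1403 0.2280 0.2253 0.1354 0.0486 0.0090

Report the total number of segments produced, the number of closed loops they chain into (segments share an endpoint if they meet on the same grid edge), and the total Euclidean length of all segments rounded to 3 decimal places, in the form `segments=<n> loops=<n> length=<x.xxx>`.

cell (1,1): code 0100 → (1.584,2.000)–(2.000,1.316)
cell (1,2): code 1100 → (1.597,3.000)–(1.584,2.000)
cell (1,3): code 1000 → (2.000,3.638)–(1.597,3.000)
cell (2,0): code 0100 → (2.307,1.000)–(3.000,0.567)
cell (2,1): code 1110 → (2.000,1.316)–(2.307,1.000)
cell (2,3): code 1101 → (2.373,4.000)–(2.000,3.638)
cell (2,4): code 1000 → (3.000,4.386)–(2.373,4.000)
cell (3,0): code 0110 → (3.000,0.567)–(4.000,0.567)
cell (3,4): code 1001 → (4.000,4.386)–(3.000,4.386)
cell (4,0): code 0010 → (4.000,0.567)–(4.693,1.000)
cell (4,1): code 0111 → (4.693,1.000)–(5.000,1.316)
cell (4,3): code 1011 → (5.000,3.637)–(4.627,4.000)
cell (4,4): code 0001 → (4.627,4.000)–(4.000,4.386)
cell (5,1): code 0010 → (5.000,1.316)–(5.416,2.000)
cell (5,2): code 0011 → (5.416,2.000)–(5.402,3.000)
cell (5,3): code 0001 → (5.402,3.000)–(5.000,3.637)
total: 16 segments, chained into 1 closed loop(s), length Σ = 12.137472

segments=16 loops=1 length=12.137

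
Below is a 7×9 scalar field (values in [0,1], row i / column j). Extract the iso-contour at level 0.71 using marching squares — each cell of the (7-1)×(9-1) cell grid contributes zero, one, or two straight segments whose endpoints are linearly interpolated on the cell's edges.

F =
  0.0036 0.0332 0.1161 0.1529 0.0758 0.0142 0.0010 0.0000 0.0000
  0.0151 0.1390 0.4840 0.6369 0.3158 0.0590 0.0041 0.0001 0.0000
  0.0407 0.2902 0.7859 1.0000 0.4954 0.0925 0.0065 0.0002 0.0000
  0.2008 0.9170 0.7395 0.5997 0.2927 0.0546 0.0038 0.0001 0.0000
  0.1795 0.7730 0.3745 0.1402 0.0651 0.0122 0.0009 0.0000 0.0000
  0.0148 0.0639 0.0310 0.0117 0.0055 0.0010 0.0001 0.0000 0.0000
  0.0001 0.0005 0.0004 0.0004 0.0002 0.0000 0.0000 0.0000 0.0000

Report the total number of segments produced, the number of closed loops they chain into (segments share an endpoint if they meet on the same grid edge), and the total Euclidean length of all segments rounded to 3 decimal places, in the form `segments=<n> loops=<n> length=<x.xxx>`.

segments=12 loops=1 length=8.506

cell (1,1): code 0100 → (1.749,2.000)–(2.000,1.847)
cell (1,2): code 1100 → (1.201,3.000)–(1.749,2.000)
cell (1,3): code 1000 → (2.000,3.575)–(1.201,3.000)
cell (2,0): code 0100 → (2.670,1.000)–(3.000,0.711)
cell (2,1): code 1110 → (2.000,1.847)–(2.670,1.000)
cell (2,2): code 1011 → (3.000,2.211)–(2.724,3.000)
cell (2,3): code 0001 → (2.724,3.000)–(2.000,3.575)
cell (3,0): code 0110 → (3.000,0.711)–(4.000,0.894)
cell (3,1): code 1011 → (4.000,1.158)–(3.081,2.000)
cell (3,2): code 0001 → (3.081,2.000)–(3.000,2.211)
cell (4,0): code 0010 → (4.000,0.894)–(4.089,1.000)
cell (4,1): code 0001 → (4.089,1.000)–(4.000,1.158)
total: 12 segments, chained into 1 closed loop(s), length Σ = 8.506101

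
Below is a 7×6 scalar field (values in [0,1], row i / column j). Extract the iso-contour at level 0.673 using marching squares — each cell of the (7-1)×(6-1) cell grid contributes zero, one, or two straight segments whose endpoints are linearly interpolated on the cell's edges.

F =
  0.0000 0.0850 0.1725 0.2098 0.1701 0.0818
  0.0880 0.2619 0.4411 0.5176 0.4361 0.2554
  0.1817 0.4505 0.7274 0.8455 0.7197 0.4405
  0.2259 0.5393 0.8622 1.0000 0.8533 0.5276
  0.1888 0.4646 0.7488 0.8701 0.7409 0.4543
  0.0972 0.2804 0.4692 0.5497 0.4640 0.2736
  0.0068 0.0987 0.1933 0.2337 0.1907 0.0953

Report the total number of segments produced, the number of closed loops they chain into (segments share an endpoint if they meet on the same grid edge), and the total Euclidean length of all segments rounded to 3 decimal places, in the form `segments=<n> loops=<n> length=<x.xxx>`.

cell (1,1): code 0100 → (1.810,2.000)–(2.000,1.804)
cell (1,2): code 1100 → (1.474,3.000)–(1.810,2.000)
cell (1,3): code 1100 → (1.835,4.000)–(1.474,3.000)
cell (1,4): code 1000 → (2.000,4.167)–(1.835,4.000)
cell (2,1): code 0110 → (2.000,1.804)–(3.000,1.414)
cell (2,4): code 1001 → (3.000,4.554)–(2.000,4.167)
cell (3,1): code 0110 → (3.000,1.414)–(4.000,1.733)
cell (3,4): code 1001 → (4.000,4.237)–(3.000,4.554)
cell (4,1): code 0010 → (4.000,1.733)–(4.271,2.000)
cell (4,2): code 0011 → (4.271,2.000)–(4.615,3.000)
cell (4,3): code 0011 → (4.615,3.000)–(4.245,4.000)
cell (4,4): code 0001 → (4.245,4.000)–(4.000,4.237)
total: 12 segments, chained into 1 closed loop(s), length Σ = 9.715196

segments=12 loops=1 length=9.715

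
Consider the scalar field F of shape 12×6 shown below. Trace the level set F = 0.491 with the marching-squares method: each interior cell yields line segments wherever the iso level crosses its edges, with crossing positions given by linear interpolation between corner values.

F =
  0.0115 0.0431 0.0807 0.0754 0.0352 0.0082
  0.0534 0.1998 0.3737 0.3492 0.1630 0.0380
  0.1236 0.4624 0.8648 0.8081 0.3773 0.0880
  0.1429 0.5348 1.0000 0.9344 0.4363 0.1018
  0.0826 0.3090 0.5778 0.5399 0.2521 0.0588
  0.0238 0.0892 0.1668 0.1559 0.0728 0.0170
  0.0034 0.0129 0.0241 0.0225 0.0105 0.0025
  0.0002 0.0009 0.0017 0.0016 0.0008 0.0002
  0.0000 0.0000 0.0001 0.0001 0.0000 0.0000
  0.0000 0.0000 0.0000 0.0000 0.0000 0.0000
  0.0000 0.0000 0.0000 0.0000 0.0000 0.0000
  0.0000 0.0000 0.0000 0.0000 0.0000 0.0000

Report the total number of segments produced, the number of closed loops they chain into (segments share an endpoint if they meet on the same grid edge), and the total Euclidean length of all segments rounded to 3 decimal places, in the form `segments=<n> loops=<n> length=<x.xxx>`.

cell (1,1): code 0100 → (1.239,2.000)–(2.000,1.071)
cell (1,2): code 1100 → (1.309,3.000)–(1.239,2.000)
cell (1,3): code 1000 → (2.000,3.736)–(1.309,3.000)
cell (2,0): code 0100 → (2.395,1.000)–(3.000,0.888)
cell (2,1): code 1110 → (2.000,1.071)–(2.395,1.000)
cell (2,3): code 1001 → (3.000,3.890)–(2.000,3.736)
cell (3,0): code 0010 → (3.000,0.888)–(3.194,1.000)
cell (3,1): code 0111 → (3.194,1.000)–(4.000,1.677)
cell (3,3): code 1001 → (4.000,3.170)–(3.000,3.890)
cell (4,1): code 0010 → (4.000,1.677)–(4.211,2.000)
cell (4,2): code 0011 → (4.211,2.000)–(4.127,3.000)
cell (4,3): code 0001 → (4.127,3.000)–(4.000,3.170)
total: 12 segments, chained into 1 closed loop(s), length Σ = 9.352000

segments=12 loops=1 length=9.352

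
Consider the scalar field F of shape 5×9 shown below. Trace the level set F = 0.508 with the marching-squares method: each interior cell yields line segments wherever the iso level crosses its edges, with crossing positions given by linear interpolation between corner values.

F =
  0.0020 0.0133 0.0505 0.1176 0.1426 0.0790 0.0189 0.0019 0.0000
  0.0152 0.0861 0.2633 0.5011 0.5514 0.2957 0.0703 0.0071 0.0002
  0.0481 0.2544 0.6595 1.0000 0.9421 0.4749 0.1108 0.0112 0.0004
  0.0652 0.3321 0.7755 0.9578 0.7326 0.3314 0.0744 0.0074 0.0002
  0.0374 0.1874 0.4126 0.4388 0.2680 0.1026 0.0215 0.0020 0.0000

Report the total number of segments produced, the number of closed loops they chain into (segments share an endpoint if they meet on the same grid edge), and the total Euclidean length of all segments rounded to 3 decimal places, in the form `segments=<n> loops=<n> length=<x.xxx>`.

segments=12 loops=1 length=10.030

cell (0,3): code 0100 → (0.894,4.000)–(1.000,3.137)
cell (0,4): code 1000 → (1.000,4.170)–(0.894,4.000)
cell (1,1): code 0100 → (1.618,2.000)–(2.000,1.626)
cell (1,2): code 1100 → (1.014,3.000)–(1.618,2.000)
cell (1,3): code 1110 → (1.000,3.137)–(1.014,3.000)
cell (1,4): code 1001 → (2.000,4.929)–(1.000,4.170)
cell (2,1): code 0110 → (2.000,1.626)–(3.000,1.397)
cell (2,4): code 1001 → (3.000,4.560)–(2.000,4.929)
cell (3,1): code 0010 → (3.000,1.397)–(3.737,2.000)
cell (3,2): code 0011 → (3.737,2.000)–(3.867,3.000)
cell (3,3): code 0011 → (3.867,3.000)–(3.483,4.000)
cell (3,4): code 0001 → (3.483,4.000)–(3.000,4.560)
total: 12 segments, chained into 1 closed loop(s), length Σ = 10.029527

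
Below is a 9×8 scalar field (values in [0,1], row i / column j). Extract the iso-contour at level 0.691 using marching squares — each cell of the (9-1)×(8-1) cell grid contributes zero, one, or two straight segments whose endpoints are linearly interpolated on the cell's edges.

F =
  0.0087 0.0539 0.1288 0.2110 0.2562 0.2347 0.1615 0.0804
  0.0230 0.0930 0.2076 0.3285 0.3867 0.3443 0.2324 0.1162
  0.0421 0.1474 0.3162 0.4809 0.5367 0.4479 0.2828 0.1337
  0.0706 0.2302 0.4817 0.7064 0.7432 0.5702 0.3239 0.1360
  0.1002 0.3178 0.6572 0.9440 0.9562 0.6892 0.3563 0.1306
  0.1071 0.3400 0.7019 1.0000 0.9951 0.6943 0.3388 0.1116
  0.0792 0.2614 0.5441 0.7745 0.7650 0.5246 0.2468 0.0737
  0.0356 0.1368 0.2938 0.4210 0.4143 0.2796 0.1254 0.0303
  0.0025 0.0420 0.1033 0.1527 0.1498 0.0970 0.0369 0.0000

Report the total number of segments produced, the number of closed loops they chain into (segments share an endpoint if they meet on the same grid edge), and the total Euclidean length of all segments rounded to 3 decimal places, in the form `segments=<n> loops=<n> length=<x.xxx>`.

segments=16 loops=1 length=10.255

cell (2,2): code 0100 → (2.932,3.000)–(3.000,2.931)
cell (2,3): code 1100 → (2.747,4.000)–(2.932,3.000)
cell (2,4): code 1000 → (3.000,4.302)–(2.747,4.000)
cell (3,2): code 0110 → (3.000,2.931)–(4.000,2.118)
cell (3,4): code 1001 → (4.000,4.993)–(3.000,4.302)
cell (4,1): code 0100 → (4.756,2.000)–(5.000,1.970)
cell (4,2): code 1110 → (4.000,2.118)–(4.756,2.000)
cell (4,4): code 1101 → (4.353,5.000)–(4.000,4.993)
cell (4,5): code 1000 → (5.000,5.009)–(4.353,5.000)
cell (5,1): code 0010 → (5.000,1.970)–(5.069,2.000)
cell (5,2): code 0111 → (5.069,2.000)–(6.000,2.638)
cell (5,4): code 1011 → (6.000,4.308)–(5.019,5.000)
cell (5,5): code 0001 → (5.019,5.000)–(5.000,5.009)
cell (6,2): code 0010 → (6.000,2.638)–(6.236,3.000)
cell (6,3): code 0011 → (6.236,3.000)–(6.211,4.000)
cell (6,4): code 0001 → (6.211,4.000)–(6.000,4.308)
total: 16 segments, chained into 1 closed loop(s), length Σ = 10.254956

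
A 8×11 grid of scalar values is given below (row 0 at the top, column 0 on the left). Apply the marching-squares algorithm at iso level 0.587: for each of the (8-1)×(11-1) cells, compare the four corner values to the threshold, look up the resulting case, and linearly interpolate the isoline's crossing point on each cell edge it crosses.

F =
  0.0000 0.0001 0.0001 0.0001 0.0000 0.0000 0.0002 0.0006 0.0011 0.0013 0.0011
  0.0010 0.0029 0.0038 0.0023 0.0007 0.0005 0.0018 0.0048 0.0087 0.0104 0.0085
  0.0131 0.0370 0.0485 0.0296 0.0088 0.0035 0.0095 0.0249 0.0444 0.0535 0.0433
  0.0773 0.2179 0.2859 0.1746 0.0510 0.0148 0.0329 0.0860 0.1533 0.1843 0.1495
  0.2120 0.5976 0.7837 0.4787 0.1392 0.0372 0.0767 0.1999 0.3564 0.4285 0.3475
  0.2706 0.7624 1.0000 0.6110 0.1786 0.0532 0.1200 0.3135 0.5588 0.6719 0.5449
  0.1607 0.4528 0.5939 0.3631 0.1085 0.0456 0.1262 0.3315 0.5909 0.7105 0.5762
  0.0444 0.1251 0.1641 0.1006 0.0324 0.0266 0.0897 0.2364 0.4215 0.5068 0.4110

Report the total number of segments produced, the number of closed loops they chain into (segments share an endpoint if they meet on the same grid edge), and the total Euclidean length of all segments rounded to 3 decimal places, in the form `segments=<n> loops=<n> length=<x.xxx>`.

segments=20 loops=2 length=13.168

cell (3,0): code 0100 → (3.972,1.000)–(4.000,0.973)
cell (3,1): code 1100 → (3.605,2.000)–(3.972,1.000)
cell (3,2): code 1000 → (4.000,2.645)–(3.605,2.000)
cell (4,0): code 0110 → (4.000,0.973)–(5.000,0.643)
cell (4,2): code 1101 → (4.819,3.000)–(4.000,2.645)
cell (4,3): code 1000 → (5.000,3.056)–(4.819,3.000)
cell (4,8): code 0100 → (4.651,9.000)–(5.000,8.249)
cell (4,9): code 1000 → (5.000,9.669)–(4.651,9.000)
cell (5,0): code 0010 → (5.000,0.643)–(5.567,1.000)
cell (5,1): code 0111 → (5.567,1.000)–(6.000,1.951)
cell (5,2): code 1011 → (6.000,2.030)–(5.097,3.000)
cell (5,3): code 0001 → (5.097,3.000)–(5.000,3.056)
cell (5,7): code 0100 → (5.879,8.000)–(6.000,7.985)
cell (5,8): code 1110 → (5.000,8.249)–(5.879,8.000)
cell (5,9): code 1001 → (6.000,9.920)–(5.000,9.669)
cell (6,1): code 0010 → (6.000,1.951)–(6.016,2.000)
cell (6,2): code 0001 → (6.016,2.000)–(6.000,2.030)
cell (6,7): code 0010 → (6.000,7.985)–(6.023,8.000)
cell (6,8): code 0011 → (6.023,8.000)–(6.606,9.000)
cell (6,9): code 0001 → (6.606,9.000)–(6.000,9.920)
total: 20 segments, chained into 2 closed loop(s), length Σ = 13.167784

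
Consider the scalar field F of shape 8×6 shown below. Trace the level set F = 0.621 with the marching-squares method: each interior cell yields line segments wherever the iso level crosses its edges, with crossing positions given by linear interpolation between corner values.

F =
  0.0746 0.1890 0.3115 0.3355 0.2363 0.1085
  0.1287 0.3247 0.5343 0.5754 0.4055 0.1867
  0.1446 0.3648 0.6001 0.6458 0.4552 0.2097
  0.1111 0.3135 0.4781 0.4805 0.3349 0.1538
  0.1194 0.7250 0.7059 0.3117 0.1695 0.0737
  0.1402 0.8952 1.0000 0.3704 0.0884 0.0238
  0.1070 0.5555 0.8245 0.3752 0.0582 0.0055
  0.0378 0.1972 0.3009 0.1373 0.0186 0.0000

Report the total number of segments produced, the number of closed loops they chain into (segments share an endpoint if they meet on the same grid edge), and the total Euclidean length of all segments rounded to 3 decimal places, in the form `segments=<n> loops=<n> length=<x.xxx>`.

segments=14 loops=2 length=9.272

cell (1,2): code 0100 → (1.648,3.000)–(2.000,2.457)
cell (1,3): code 1000 → (2.000,3.130)–(1.648,3.000)
cell (2,2): code 0010 → (2.000,2.457)–(2.150,3.000)
cell (2,3): code 0001 → (2.150,3.000)–(2.000,3.130)
cell (3,0): code 0100 → (3.747,1.000)–(4.000,0.828)
cell (3,1): code 1100 → (3.627,2.000)–(3.747,1.000)
cell (3,2): code 1000 → (4.000,2.215)–(3.627,2.000)
cell (4,0): code 0110 → (4.000,0.828)–(5.000,0.637)
cell (4,2): code 1001 → (5.000,2.602)–(4.000,2.215)
cell (5,0): code 0010 → (5.000,0.637)–(5.807,1.000)
cell (5,1): code 0111 → (5.807,1.000)–(6.000,1.243)
cell (5,2): code 1001 → (6.000,2.453)–(5.000,2.602)
cell (6,1): code 0010 → (6.000,1.243)–(6.389,2.000)
cell (6,2): code 0001 → (6.389,2.000)–(6.000,2.453)
total: 14 segments, chained into 2 closed loop(s), length Σ = 9.271689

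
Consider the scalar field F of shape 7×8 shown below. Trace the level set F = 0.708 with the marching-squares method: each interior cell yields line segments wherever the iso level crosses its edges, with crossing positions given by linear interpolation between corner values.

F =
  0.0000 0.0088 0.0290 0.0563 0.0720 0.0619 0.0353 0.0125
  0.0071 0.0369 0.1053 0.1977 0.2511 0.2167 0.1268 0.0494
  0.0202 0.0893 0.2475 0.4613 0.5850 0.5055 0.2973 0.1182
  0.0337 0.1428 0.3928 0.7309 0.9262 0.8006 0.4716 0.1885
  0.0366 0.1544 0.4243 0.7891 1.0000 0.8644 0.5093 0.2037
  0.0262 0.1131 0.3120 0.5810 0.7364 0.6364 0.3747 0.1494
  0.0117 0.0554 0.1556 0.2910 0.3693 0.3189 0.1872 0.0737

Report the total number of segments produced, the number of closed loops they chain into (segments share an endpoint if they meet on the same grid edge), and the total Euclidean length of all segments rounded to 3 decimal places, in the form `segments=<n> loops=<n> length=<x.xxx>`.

cell (2,2): code 0100 → (2.915,3.000)–(3.000,2.932)
cell (2,3): code 1100 → (2.360,4.000)–(2.915,3.000)
cell (2,4): code 1100 → (2.686,5.000)–(2.360,4.000)
cell (2,5): code 1000 → (3.000,5.281)–(2.686,5.000)
cell (3,2): code 0110 → (3.000,2.932)–(4.000,2.778)
cell (3,5): code 1001 → (4.000,5.440)–(3.000,5.281)
cell (4,2): code 0010 → (4.000,2.778)–(4.390,3.000)
cell (4,3): code 0111 → (4.390,3.000)–(5.000,3.817)
cell (4,4): code 1011 → (5.000,4.284)–(4.686,5.000)
cell (4,5): code 0001 → (4.686,5.000)–(4.000,5.440)
cell (5,3): code 0010 → (5.000,3.817)–(5.077,4.000)
cell (5,4): code 0001 → (5.077,4.000)–(5.000,4.284)
total: 12 segments, chained into 1 closed loop(s), length Σ = 8.308258

segments=12 loops=1 length=8.308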